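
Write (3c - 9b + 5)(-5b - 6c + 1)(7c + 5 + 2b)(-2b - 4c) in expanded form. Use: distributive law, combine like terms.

-2046b^2c^2 - 696bc^3 - 434b^2c + 946bc^2 - 1146b^3c + 504c^4 + 1116c^3 + 840bc + 400c^2 - 314b^3 - 180b^4 + 320b^2 - 50b - 100c

(3c - 9b + 5)(-5b - 6c + 1)(7c + 5 + 2b)(-2b - 4c)
= (-15bc - 18c^2 + 3c + 45b^2 + 54bc - 9b - 25b - 30c + 5)(7c + 5 + 2b)(-2b - 4c)    [distributive law]
= (39bc - 18c^2 - 27c + 45b^2 - 34b + 5)(7c + 5 + 2b)(-2b - 4c)    [combine like terms]
= (273bc^2 + 195bc + 78b^2c - 126c^3 - 90c^2 - 36bc^2 - 189c^2 - 135c - 54bc + 315b^2c + 225b^2 + 90b^3 - 238bc - 170b - 68b^2 + 35c + 25 + 10b)(-2b - 4c)    [distributive law]
= (237bc^2 - 97bc + 393b^2c - 126c^3 - 279c^2 - 100c + 157b^2 + 90b^3 - 160b + 25)(-2b - 4c)    [combine like terms]
= -474b^2c^2 - 948bc^3 + 194b^2c + 388bc^2 - 786b^3c - 1572b^2c^2 + 252bc^3 + 504c^4 + 558bc^2 + 1116c^3 + 200bc + 400c^2 - 314b^3 - 628b^2c - 180b^4 - 360b^3c + 320b^2 + 640bc - 50b - 100c    [distributive law]
= -2046b^2c^2 - 696bc^3 - 434b^2c + 946bc^2 - 1146b^3c + 504c^4 + 1116c^3 + 840bc + 400c^2 - 314b^3 - 180b^4 + 320b^2 - 50b - 100c    [combine like terms]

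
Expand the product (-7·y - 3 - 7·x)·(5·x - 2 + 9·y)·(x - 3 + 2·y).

(-7·y - 3 - 7·x)·(5·x - 2 + 9·y)·(x - 3 + 2·y)
= (-35·x·y + 14·y - 63·y^2 - 15·x + 6 - 27·y - 35·x^2 + 14·x - 63·x·y)·(x - 3 + 2·y)    [distributive law]
= (-98·x·y - 13·y - 63·y^2 - x + 6 - 35·x^2)·(x - 3 + 2·y)    [combine like terms]
= -98·x^2·y + 294·x·y - 196·x·y^2 - 13·x·y + 39·y - 26·y^2 - 63·x·y^2 + 189·y^2 - 126·y^3 - x^2 + 3·x - 2·x·y + 6·x - 18 + 12·y - 35·x^3 + 105·x^2 - 70·x^2·y    [distributive law]
= -168·x^2·y + 279·x·y - 259·x·y^2 + 51·y + 163·y^2 - 126·y^3 + 104·x^2 + 9·x - 18 - 35·x^3    [combine like terms]

-168·x^2·y + 279·x·y - 259·x·y^2 + 51·y + 163·y^2 - 126·y^3 + 104·x^2 + 9·x - 18 - 35·x^3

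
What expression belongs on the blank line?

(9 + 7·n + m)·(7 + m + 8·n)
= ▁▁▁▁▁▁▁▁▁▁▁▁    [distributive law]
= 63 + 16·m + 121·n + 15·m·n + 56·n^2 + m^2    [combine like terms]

Applying distributive law to the line above:

63 + 9·m + 72·n + 49·n + 7·m·n + 56·n^2 + 7·m + m^2 + 8·m·n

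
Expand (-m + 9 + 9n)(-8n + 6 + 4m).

44mn + 30m - 4m^2 - 18n + 54 - 72n^2

(-m + 9 + 9n)(-8n + 6 + 4m)
= 8mn - 6m - 4m^2 - 72n + 54 + 36m - 72n^2 + 54n + 36mn    [distributive law]
= 44mn + 30m - 4m^2 - 18n + 54 - 72n^2    [combine like terms]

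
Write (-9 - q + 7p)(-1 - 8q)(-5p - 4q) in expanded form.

-45p - 36q - 337pq - 292q^2 + 184pq^2 - 32q^3 + 35p^2 + 280p^2q

(-9 - q + 7p)(-1 - 8q)(-5p - 4q)
= (9 + 72q + q + 8q^2 - 7p - 56pq)(-5p - 4q)    [distributive law]
= (9 + 73q + 8q^2 - 7p - 56pq)(-5p - 4q)    [combine like terms]
= -45p - 36q - 365pq - 292q^2 - 40pq^2 - 32q^3 + 35p^2 + 28pq + 280p^2q + 224pq^2    [distributive law]
= -45p - 36q - 337pq - 292q^2 + 184pq^2 - 32q^3 + 35p^2 + 280p^2q    [combine like terms]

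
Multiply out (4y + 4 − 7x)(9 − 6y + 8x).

(4y + 4 − 7x)(9 − 6y + 8x)
= 36y − 24y^2 + 32xy + 36 − 24y + 32x − 63x + 42xy − 56x^2    [distributive law]
= 12y − 24y^2 + 74xy + 36 − 31x − 56x^2    [combine like terms]

12y − 24y^2 + 74xy + 36 − 31x − 56x^2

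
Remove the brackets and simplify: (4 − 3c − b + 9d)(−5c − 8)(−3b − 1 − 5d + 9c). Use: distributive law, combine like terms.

55bc − 292c − 623cd + 21c^2 + 88b + 32 + 232d − 480c^2d + 135c^3 − 15b^2c + 110bcd − 24b^2 + 176bd + 225cd^2 + 360d^2

(4 − 3c − b + 9d)(−5c − 8)(−3b − 1 − 5d + 9c)
= (−20c − 32 + 15c^2 + 24c + 5bc + 8b − 45cd − 72d)(−3b − 1 − 5d + 9c)    [distributive law]
= (4c − 32 + 15c^2 + 5bc + 8b − 45cd − 72d)(−3b − 1 − 5d + 9c)    [combine like terms]
= −12bc − 4c − 20cd + 36c^2 + 96b + 32 + 160d − 288c − 45bc^2 − 15c^2 − 75c^2d + 135c^3 − 15b^2c − 5bc − 25bcd + 45bc^2 − 24b^2 − 8b − 40bd + 72bc + 135bcd + 45cd + 225cd^2 − 405c^2d + 216bd + 72d + 360d^2 − 648cd    [distributive law]
= 55bc − 292c − 623cd + 21c^2 + 88b + 32 + 232d − 480c^2d + 135c^3 − 15b^2c + 110bcd − 24b^2 + 176bd + 225cd^2 + 360d^2    [combine like terms]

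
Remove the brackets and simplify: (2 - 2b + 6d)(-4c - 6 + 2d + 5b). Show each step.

(2 - 2b + 6d)(-4c - 6 + 2d + 5b)
= -8c - 12 + 4d + 10b + 8bc + 12b - 4bd - 10b^2 - 24cd - 36d + 12d^2 + 30bd    [distributive law]
= -8c - 12 - 32d + 22b + 8bc + 26bd - 10b^2 - 24cd + 12d^2    [combine like terms]

-8c - 12 - 32d + 22b + 8bc + 26bd - 10b^2 - 24cd + 12d^2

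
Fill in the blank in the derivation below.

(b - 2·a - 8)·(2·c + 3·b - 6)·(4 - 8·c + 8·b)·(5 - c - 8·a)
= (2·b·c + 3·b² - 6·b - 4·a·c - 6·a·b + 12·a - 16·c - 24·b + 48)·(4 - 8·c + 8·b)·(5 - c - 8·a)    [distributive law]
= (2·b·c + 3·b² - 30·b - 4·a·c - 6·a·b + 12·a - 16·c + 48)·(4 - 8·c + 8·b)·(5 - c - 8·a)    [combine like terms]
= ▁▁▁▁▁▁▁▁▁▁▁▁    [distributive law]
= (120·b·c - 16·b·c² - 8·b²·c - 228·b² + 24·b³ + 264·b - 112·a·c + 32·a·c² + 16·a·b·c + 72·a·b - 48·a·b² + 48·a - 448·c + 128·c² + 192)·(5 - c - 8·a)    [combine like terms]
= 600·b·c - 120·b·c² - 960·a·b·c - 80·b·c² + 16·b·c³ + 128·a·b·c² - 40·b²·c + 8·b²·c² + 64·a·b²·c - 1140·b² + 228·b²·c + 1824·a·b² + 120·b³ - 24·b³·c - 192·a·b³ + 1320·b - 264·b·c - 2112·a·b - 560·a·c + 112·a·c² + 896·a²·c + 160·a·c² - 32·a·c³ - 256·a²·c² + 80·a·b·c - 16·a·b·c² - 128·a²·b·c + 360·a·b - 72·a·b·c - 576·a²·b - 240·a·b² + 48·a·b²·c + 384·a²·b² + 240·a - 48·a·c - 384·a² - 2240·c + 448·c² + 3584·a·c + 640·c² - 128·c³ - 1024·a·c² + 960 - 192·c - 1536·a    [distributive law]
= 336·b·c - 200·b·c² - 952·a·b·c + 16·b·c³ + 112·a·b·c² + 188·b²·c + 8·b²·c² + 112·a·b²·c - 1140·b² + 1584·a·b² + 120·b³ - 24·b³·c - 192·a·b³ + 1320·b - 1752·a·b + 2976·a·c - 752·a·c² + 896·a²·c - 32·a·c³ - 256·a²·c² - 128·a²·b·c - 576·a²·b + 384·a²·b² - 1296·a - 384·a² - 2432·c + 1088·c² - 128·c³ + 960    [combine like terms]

By distributive law:

(8·b·c - 16·b·c² + 16·b²·c + 12·b² - 24·b²·c + 24·b³ - 120·b + 240·b·c - 240·b² - 16·a·c + 32·a·c² - 32·a·b·c - 24·a·b + 48·a·b·c - 48·a·b² + 48·a - 96·a·c + 96·a·b - 64·c + 128·c² - 128·b·c + 192 - 384·c + 384·b)·(5 - c - 8·a)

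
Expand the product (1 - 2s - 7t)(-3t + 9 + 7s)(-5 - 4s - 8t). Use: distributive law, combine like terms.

(1 - 2s - 7t)(-3t + 9 + 7s)(-5 - 4s - 8t)
= (-3t + 9 + 7s + 6st - 18s - 14s^2 + 21t^2 - 63t - 49st)(-5 - 4s - 8t)    [distributive law]
= (-66t + 9 - 11s - 43st - 14s^2 + 21t^2)(-5 - 4s - 8t)    [combine like terms]
= 330t + 264st + 528t^2 - 45 - 36s - 72t + 55s + 44s^2 + 88st + 215st + 172s^2t + 344st^2 + 70s^2 + 56s^3 + 112s^2t - 105t^2 - 84st^2 - 168t^3    [distributive law]
= 258t + 567st + 423t^2 - 45 + 19s + 114s^2 + 284s^2t + 260st^2 + 56s^3 - 168t^3    [combine like terms]

258t + 567st + 423t^2 - 45 + 19s + 114s^2 + 284s^2t + 260st^2 + 56s^3 - 168t^3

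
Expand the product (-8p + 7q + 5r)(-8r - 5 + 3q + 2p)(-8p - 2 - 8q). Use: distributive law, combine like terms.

-592p^2r + 52pr - 264pqr - 288p^2 - 80p - 20pq + 208p^2q - 88pq^2 + 128p^3 + 282qr + 328q^2r + 70q + 238q^2 - 168q^3 + 320pr^2 + 80r^2 + 320qr^2 + 50r

(-8p + 7q + 5r)(-8r - 5 + 3q + 2p)(-8p - 2 - 8q)
= (64pr + 40p - 24pq - 16p^2 - 56qr - 35q + 21q^2 + 14pq - 40r^2 - 25r + 15qr + 10pr)(-8p - 2 - 8q)    [distributive law]
= (74pr + 40p - 10pq - 16p^2 - 41qr - 35q + 21q^2 - 40r^2 - 25r)(-8p - 2 - 8q)    [combine like terms]
= -592p^2r - 148pr - 592pqr - 320p^2 - 80p - 320pq + 80p^2q + 20pq + 80pq^2 + 128p^3 + 32p^2 + 128p^2q + 328pqr + 82qr + 328q^2r + 280pq + 70q + 280q^2 - 168pq^2 - 42q^2 - 168q^3 + 320pr^2 + 80r^2 + 320qr^2 + 200pr + 50r + 200qr    [distributive law]
= -592p^2r + 52pr - 264pqr - 288p^2 - 80p - 20pq + 208p^2q - 88pq^2 + 128p^3 + 282qr + 328q^2r + 70q + 238q^2 - 168q^3 + 320pr^2 + 80r^2 + 320qr^2 + 50r    [combine like terms]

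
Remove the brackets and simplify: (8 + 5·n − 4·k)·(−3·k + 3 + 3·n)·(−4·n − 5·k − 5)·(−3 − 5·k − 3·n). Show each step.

1023·k·n − 1041·k^2·n + 804·k·n^2 − 660·k^2 − 420·k^3 + 420·k + 1233·n + 1566·n^2 + 360 + 873·n^3 − 426·k^2·n^2 + 201·k·n^3 − 255·k^3·n + 180·n^4 + 300·k^4

(8 + 5·n − 4·k)·(−3·k + 3 + 3·n)·(−4·n − 5·k − 5)·(−3 − 5·k − 3·n)
= (−24·k + 24 + 24·n − 15·k·n + 15·n + 15·n^2 + 12·k^2 − 12·k − 12·k·n)·(−4·n − 5·k − 5)·(−3 − 5·k − 3·n)    [distributive law]
= (−36·k + 24 + 39·n − 27·k·n + 15·n^2 + 12·k^2)·(−4·n − 5·k − 5)·(−3 − 5·k − 3·n)    [combine like terms]
= (144·k·n + 180·k^2 + 180·k − 96·n − 120·k − 120 − 156·n^2 − 195·k·n − 195·n + 108·k·n^2 + 135·k^2·n + 135·k·n − 60·n^3 − 75·k·n^2 − 75·n^2 − 48·k^2·n − 60·k^3 − 60·k^2)·(−3 − 5·k − 3·n)    [distributive law]
= (84·k·n + 120·k^2 + 60·k − 291·n − 120 − 231·n^2 + 33·k·n^2 + 87·k^2·n − 60·n^3 − 60·k^3)·(−3 − 5·k − 3·n)    [combine like terms]
= −252·k·n − 420·k^2·n − 252·k·n^2 − 360·k^2 − 600·k^3 − 360·k^2·n − 180·k − 300·k^2 − 180·k·n + 873·n + 1455·k·n + 873·n^2 + 360 + 600·k + 360·n + 693·n^2 + 1155·k·n^2 + 693·n^3 − 99·k·n^2 − 165·k^2·n^2 − 99·k·n^3 − 261·k^2·n − 435·k^3·n − 261·k^2·n^2 + 180·n^3 + 300·k·n^3 + 180·n^4 + 180·k^3 + 300·k^4 + 180·k^3·n    [distributive law]
= 1023·k·n − 1041·k^2·n + 804·k·n^2 − 660·k^2 − 420·k^3 + 420·k + 1233·n + 1566·n^2 + 360 + 873·n^3 − 426·k^2·n^2 + 201·k·n^3 − 255·k^3·n + 180·n^4 + 300·k^4    [combine like terms]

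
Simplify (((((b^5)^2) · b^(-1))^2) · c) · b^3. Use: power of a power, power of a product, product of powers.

b^21c

(((((b^5)^2) · b^(-1))^2) · c) · b^3
= (((((b^5)^2)^2) · ((b^(-1))^2)) · c) · b^3    [power of a product]
= ((((b^5)^4) · ((b^(-1))^2)) · c) · b^3    [power of a power]
= ((b^20 · ((b^(-1))^2)) · c) · b^3    [power of a power]
= ((b^20 · b^(-2)) · c) · b^3    [power of a power]
= (b^18 · c) · b^3    [product of powers]
= b^21c    [product of powers]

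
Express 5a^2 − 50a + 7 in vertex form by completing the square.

5(a − 5)^2 − 118

5a^2 − 50a + 7
= 5(a^2 − 10a) + 7    [factor out 5 from the a-terms]
= 5(a^2 − 10a + 25 − 25) + 7    [add and subtract 25 inside the bracket]
= 5(a − 5)^2 − 125 + 7    [perfect-square identity]
= 5(a − 5)^2 − 118    [combine constants]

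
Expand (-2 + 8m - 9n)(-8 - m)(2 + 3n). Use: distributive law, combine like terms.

(-2 + 8m - 9n)(-8 - m)(2 + 3n)
= (16 + 2m - 64m - 8m^2 + 72n + 9mn)(2 + 3n)    [distributive law]
= (16 - 62m - 8m^2 + 72n + 9mn)(2 + 3n)    [combine like terms]
= 32 + 48n - 124m - 186mn - 16m^2 - 24m^2n + 144n + 216n^2 + 18mn + 27mn^2    [distributive law]
= 32 + 192n - 124m - 168mn - 16m^2 - 24m^2n + 216n^2 + 27mn^2    [combine like terms]

32 + 192n - 124m - 168mn - 16m^2 - 24m^2n + 216n^2 + 27mn^2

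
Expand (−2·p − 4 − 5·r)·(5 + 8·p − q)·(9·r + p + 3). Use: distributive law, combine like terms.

−523·p·r − 90·p² − 146·p − 184·p²·r − 16·p³ + 23·p·q·r + 2·p²·q + 10·p·q − 255·r − 60 + 51·q·r + 12·q − 225·r² − 360·p·r² + 45·q·r²

(−2·p − 4 − 5·r)·(5 + 8·p − q)·(9·r + p + 3)
= (−10·p − 16·p² + 2·p·q − 20 − 32·p + 4·q − 25·r − 40·p·r + 5·q·r)·(9·r + p + 3)    [distributive law]
= (−42·p − 16·p² + 2·p·q − 20 + 4·q − 25·r − 40·p·r + 5·q·r)·(9·r + p + 3)    [combine like terms]
= −378·p·r − 42·p² − 126·p − 144·p²·r − 16·p³ − 48·p² + 18·p·q·r + 2·p²·q + 6·p·q − 180·r − 20·p − 60 + 36·q·r + 4·p·q + 12·q − 225·r² − 25·p·r − 75·r − 360·p·r² − 40·p²·r − 120·p·r + 45·q·r² + 5·p·q·r + 15·q·r    [distributive law]
= −523·p·r − 90·p² − 146·p − 184·p²·r − 16·p³ + 23·p·q·r + 2·p²·q + 10·p·q − 255·r − 60 + 51·q·r + 12·q − 225·r² − 360·p·r² + 45·q·r²    [combine like terms]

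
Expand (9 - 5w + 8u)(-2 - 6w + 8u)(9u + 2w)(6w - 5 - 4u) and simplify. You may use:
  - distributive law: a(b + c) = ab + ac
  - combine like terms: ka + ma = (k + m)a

(9 - 5w + 8u)(-2 - 6w + 8u)(9u + 2w)(6w - 5 - 4u)
= (-18 - 54w + 72u + 10w + 30w^2 - 40uw - 16u - 48uw + 64u^2)(9u + 2w)(6w - 5 - 4u)    [distributive law]
= (-18 - 44w + 56u + 30w^2 - 88uw + 64u^2)(9u + 2w)(6w - 5 - 4u)    [combine like terms]
= (-162u - 36w - 396uw - 88w^2 + 504u^2 + 112uw + 270uw^2 + 60w^3 - 792u^2w - 176uw^2 + 576u^3 + 128u^2w)(6w - 5 - 4u)    [distributive law]
= (-162u - 36w - 284uw - 88w^2 + 504u^2 + 94uw^2 + 60w^3 - 664u^2w + 576u^3)(6w - 5 - 4u)    [combine like terms]
= -972uw + 810u + 648u^2 - 216w^2 + 180w + 144uw - 1704uw^2 + 1420uw + 1136u^2w - 528w^3 + 440w^2 + 352uw^2 + 3024u^2w - 2520u^2 - 2016u^3 + 564uw^3 - 470uw^2 - 376u^2w^2 + 360w^4 - 300w^3 - 240uw^3 - 3984u^2w^2 + 3320u^2w + 2656u^3w + 3456u^3w - 2880u^3 - 2304u^4    [distributive law]
= 592uw + 810u - 1872u^2 + 224w^2 + 180w - 1822uw^2 + 7480u^2w - 828w^3 - 4896u^3 + 324uw^3 - 4360u^2w^2 + 360w^4 + 6112u^3w - 2304u^4    [combine like terms]

592uw + 810u - 1872u^2 + 224w^2 + 180w - 1822uw^2 + 7480u^2w - 828w^3 - 4896u^3 + 324uw^3 - 4360u^2w^2 + 360w^4 + 6112u^3w - 2304u^4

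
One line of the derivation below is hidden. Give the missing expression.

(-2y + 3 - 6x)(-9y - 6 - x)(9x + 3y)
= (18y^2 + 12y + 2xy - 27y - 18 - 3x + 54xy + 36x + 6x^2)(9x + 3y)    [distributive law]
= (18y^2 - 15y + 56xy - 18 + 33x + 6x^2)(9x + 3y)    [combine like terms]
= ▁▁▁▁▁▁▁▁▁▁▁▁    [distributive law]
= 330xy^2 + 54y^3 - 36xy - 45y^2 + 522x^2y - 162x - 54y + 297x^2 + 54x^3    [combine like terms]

By distributive law:

162xy^2 + 54y^3 - 135xy - 45y^2 + 504x^2y + 168xy^2 - 162x - 54y + 297x^2 + 99xy + 54x^3 + 18x^2y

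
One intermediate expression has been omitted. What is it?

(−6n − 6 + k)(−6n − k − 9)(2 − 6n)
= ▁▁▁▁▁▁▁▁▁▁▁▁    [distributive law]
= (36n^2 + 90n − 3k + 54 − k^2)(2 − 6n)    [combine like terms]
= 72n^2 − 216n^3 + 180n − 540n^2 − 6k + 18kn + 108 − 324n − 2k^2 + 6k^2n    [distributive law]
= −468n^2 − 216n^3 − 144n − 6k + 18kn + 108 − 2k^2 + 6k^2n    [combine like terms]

Applying distributive law to the line above:

(36n^2 + 6kn + 54n + 36n + 6k + 54 − 6kn − k^2 − 9k)(2 − 6n)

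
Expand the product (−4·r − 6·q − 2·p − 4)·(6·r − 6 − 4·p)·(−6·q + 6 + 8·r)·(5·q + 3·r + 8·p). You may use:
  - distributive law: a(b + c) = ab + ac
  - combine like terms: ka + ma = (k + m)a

−72·q^2·r^2 − 1392·q·r^3 − 488·p·q·r^2 − 504·q·r^2 − 432·r^3 − 408·p·r^2 − 576·r^4 − 1440·p·r^3 + 2136·p·q^2·r + 1520·p^2·q·r + 1744·p·q·r + 2128·p^2·r + 448·p^2·r^2 + 1080·q^3·r − 288·q^2·r − 1080·q^3 − 1848·p·q^2 + 360·q^2 + 1176·q·r + 1416·p·q − 720·p·q^3 − 1392·p^2·q^2 + 48·p^2·q + 2040·p·r + 1344·p^2 − 384·p^3·q + 384·p^3 + 512·p^3·r + 720·q + 432·r + 1152·p + 576·r^2

(−4·r − 6·q − 2·p − 4)·(6·r − 6 − 4·p)·(−6·q + 6 + 8·r)·(5·q + 3·r + 8·p)
= (−24·r^2 + 24·r + 16·p·r − 36·q·r + 36·q + 24·p·q − 12·p·r + 12·p + 8·p^2 − 24·r + 24 + 16·p)·(−6·q + 6 + 8·r)·(5·q + 3·r + 8·p)    [distributive law]
= (−24·r^2 + 4·p·r − 36·q·r + 36·q + 24·p·q + 28·p + 8·p^2 + 24)·(−6·q + 6 + 8·r)·(5·q + 3·r + 8·p)    [combine like terms]
= (144·q·r^2 − 144·r^2 − 192·r^3 − 24·p·q·r + 24·p·r + 32·p·r^2 + 216·q^2·r − 216·q·r − 288·q·r^2 − 216·q^2 + 216·q + 288·q·r − 144·p·q^2 + 144·p·q + 192·p·q·r − 168·p·q + 168·p + 224·p·r − 48·p^2·q + 48·p^2 + 64·p^2·r − 144·q + 144 + 192·r)·(5·q + 3·r + 8·p)    [distributive law]
= (−144·q·r^2 − 144·r^2 − 192·r^3 + 168·p·q·r + 248·p·r + 32·p·r^2 + 216·q^2·r + 72·q·r − 216·q^2 + 72·q − 144·p·q^2 − 24·p·q + 168·p − 48·p^2·q + 48·p^2 + 64·p^2·r + 144 + 192·r)·(5·q + 3·r + 8·p)    [combine like terms]
= −720·q^2·r^2 − 432·q·r^3 − 1152·p·q·r^2 − 720·q·r^2 − 432·r^3 − 1152·p·r^2 − 960·q·r^3 − 576·r^4 − 1536·p·r^3 + 840·p·q^2·r + 504·p·q·r^2 + 1344·p^2·q·r + 1240·p·q·r + 744·p·r^2 + 1984·p^2·r + 160·p·q·r^2 + 96·p·r^3 + 256·p^2·r^2 + 1080·q^3·r + 648·q^2·r^2 + 1728·p·q^2·r + 360·q^2·r + 216·q·r^2 + 576·p·q·r − 1080·q^3 − 648·q^2·r − 1728·p·q^2 + 360·q^2 + 216·q·r + 576·p·q − 720·p·q^3 − 432·p·q^2·r − 1152·p^2·q^2 − 120·p·q^2 − 72·p·q·r − 192·p^2·q + 840·p·q + 504·p·r + 1344·p^2 − 240·p^2·q^2 − 144·p^2·q·r − 384·p^3·q + 240·p^2·q + 144·p^2·r + 384·p^3 + 320·p^2·q·r + 192·p^2·r^2 + 512·p^3·r + 720·q + 432·r + 1152·p + 960·q·r + 576·r^2 + 1536·p·r    [distributive law]
= −72·q^2·r^2 − 1392·q·r^3 − 488·p·q·r^2 − 504·q·r^2 − 432·r^3 − 408·p·r^2 − 576·r^4 − 1440·p·r^3 + 2136·p·q^2·r + 1520·p^2·q·r + 1744·p·q·r + 2128·p^2·r + 448·p^2·r^2 + 1080·q^3·r − 288·q^2·r − 1080·q^3 − 1848·p·q^2 + 360·q^2 + 1176·q·r + 1416·p·q − 720·p·q^3 − 1392·p^2·q^2 + 48·p^2·q + 2040·p·r + 1344·p^2 − 384·p^3·q + 384·p^3 + 512·p^3·r + 720·q + 432·r + 1152·p + 576·r^2    [combine like terms]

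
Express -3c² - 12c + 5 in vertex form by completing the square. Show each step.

-3(c + 2)² + 17

-3c² - 12c + 5
= -3(c² + 4c) + 5    [factor out -3 from the c-terms]
= -3(c² + 4c + 4 - 4) + 5    [add and subtract 4 inside the bracket]
= -3(c + 2)² + 12 + 5    [perfect-square identity]
= -3(c + 2)² + 17    [combine constants]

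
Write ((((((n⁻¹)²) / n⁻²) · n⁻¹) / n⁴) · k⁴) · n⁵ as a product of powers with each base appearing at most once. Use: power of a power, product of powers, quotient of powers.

k⁴

((((((n⁻¹)²) / n⁻²) · n⁻¹) / n⁴) · k⁴) · n⁵
= ((((n⁻² / n⁻²) · n⁻¹) / n⁴) · k⁴) · n⁵    [power of a power]
= (((n⁰ · n⁻¹) / n⁴) · k⁴) · n⁵    [quotient of powers]
= ((n⁻¹ / n⁴) · k⁴) · n⁵    [product of powers]
= (n⁻⁵ · k⁴) · n⁵    [quotient of powers]
= k⁴    [product of powers]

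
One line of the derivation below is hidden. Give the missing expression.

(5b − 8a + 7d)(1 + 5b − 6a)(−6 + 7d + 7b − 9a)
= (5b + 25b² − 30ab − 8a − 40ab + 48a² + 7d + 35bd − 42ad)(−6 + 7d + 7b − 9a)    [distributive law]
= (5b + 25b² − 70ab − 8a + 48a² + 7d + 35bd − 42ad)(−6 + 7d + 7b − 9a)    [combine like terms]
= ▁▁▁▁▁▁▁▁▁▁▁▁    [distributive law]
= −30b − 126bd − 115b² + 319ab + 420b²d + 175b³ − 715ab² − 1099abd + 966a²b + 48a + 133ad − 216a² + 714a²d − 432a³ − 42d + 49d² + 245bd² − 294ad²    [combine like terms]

By distributive law:

−30b + 35bd + 35b² − 45ab − 150b² + 175b²d + 175b³ − 225ab² + 420ab − 490abd − 490ab² + 630a²b + 48a − 56ad − 56ab + 72a² − 288a² + 336a²d + 336a²b − 432a³ − 42d + 49d² + 49bd − 63ad − 210bd + 245bd² + 245b²d − 315abd + 252ad − 294ad² − 294abd + 378a²d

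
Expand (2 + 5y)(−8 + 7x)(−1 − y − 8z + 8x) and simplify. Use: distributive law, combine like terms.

(2 + 5y)(−8 + 7x)(−1 − y − 8z + 8x)
= (−16 + 14x − 40y + 35xy)(−1 − y − 8z + 8x)    [distributive law]
= 16 + 16y + 128z − 128x − 14x − 14xy − 112xz + 112x² + 40y + 40y² + 320yz − 320xy − 35xy − 35xy² − 280xyz + 280x²y    [distributive law]
= 16 + 56y + 128z − 142x − 369xy − 112xz + 112x² + 40y² + 320yz − 35xy² − 280xyz + 280x²y    [combine like terms]

16 + 56y + 128z − 142x − 369xy − 112xz + 112x² + 40y² + 320yz − 35xy² − 280xyz + 280x²y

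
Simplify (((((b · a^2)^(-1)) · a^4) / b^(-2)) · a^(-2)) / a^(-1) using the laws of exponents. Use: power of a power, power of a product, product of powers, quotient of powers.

a·b

(((((b · a^2)^(-1)) · a^4) / b^(-2)) · a^(-2)) / a^(-1)
= (((((b^(-1)) · ((a^2)^(-1))) · a^4) / b^(-2)) · a^(-2)) / a^(-1)    [power of a product]
= ((((b^(-1) · a^(-2)) · a^4) / b^(-2)) · a^(-2)) / a^(-1)    [power of a power]
= a·b    [quotient of powers; product of powers]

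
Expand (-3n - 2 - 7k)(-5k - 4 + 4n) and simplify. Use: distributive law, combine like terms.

-13kn + 4n - 12n^2 + 38k + 8 + 35k^2

(-3n - 2 - 7k)(-5k - 4 + 4n)
= 15kn + 12n - 12n^2 + 10k + 8 - 8n + 35k^2 + 28k - 28kn    [distributive law]
= -13kn + 4n - 12n^2 + 38k + 8 + 35k^2    [combine like terms]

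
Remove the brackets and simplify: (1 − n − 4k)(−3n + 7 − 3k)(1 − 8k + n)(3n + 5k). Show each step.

−9n² − 276kn + 157kn² + 1100k²n − 21n³ + 21n + 35k − 435k² + 1300k³ − 12kn³ − 369k²n² + 9n⁴ − 828k³n − 480k⁴

(1 − n − 4k)(−3n + 7 − 3k)(1 − 8k + n)(3n + 5k)
= (−3n + 7 − 3k + 3n² − 7n + 3kn + 12kn − 28k + 12k²)(1 − 8k + n)(3n + 5k)    [distributive law]
= (−10n + 7 − 31k + 3n² + 15kn + 12k²)(1 − 8k + n)(3n + 5k)    [combine like terms]
= (−10n + 80kn − 10n² + 7 − 56k + 7n − 31k + 248k² − 31kn + 3n² − 24kn² + 3n³ + 15kn − 120k²n + 15kn² + 12k² − 96k³ + 12k²n)(3n + 5k)    [distributive law]
= (−3n + 64kn − 7n² + 7 − 87k + 260k² − 9kn² + 3n³ − 108k²n − 96k³)(3n + 5k)    [combine like terms]
= −9n² − 15kn + 192kn² + 320k²n − 21n³ − 35kn² + 21n + 35k − 261kn − 435k² + 780k²n + 1300k³ − 27kn³ − 45k²n² + 9n⁴ + 15kn³ − 324k²n² − 540k³n − 288k³n − 480k⁴    [distributive law]
= −9n² − 276kn + 157kn² + 1100k²n − 21n³ + 21n + 35k − 435k² + 1300k³ − 12kn³ − 369k²n² + 9n⁴ − 828k³n − 480k⁴    [combine like terms]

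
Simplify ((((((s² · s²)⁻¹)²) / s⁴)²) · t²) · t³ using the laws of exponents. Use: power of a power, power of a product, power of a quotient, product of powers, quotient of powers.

((((((s² · s²)⁻¹)²) / s⁴)²) · t²) · t³
= ((((((s² · s²)⁻¹)²)²) / ((s⁴)²)) · t²) · t³    [power of a quotient]
= (((((s² · s²)⁻¹)⁴) / ((s⁴)²)) · t²) · t³    [power of a power]
= ((((s² · s²)⁻⁴) / ((s⁴)²)) · t²) · t³    [power of a power]
= (((((s²)⁻⁴) · ((s²)⁻⁴)) / ((s⁴)²)) · t²) · t³    [power of a product]
= (((s⁻⁸ · ((s²)⁻⁴)) / ((s⁴)²)) · t²) · t³    [power of a power]
= (((s⁻⁸ · s⁻⁸) / ((s⁴)²)) · t²) · t³    [power of a power]
= ((s⁻¹⁶ / ((s⁴)²)) · t²) · t³    [product of powers]
= ((s⁻¹⁶ / s⁸) · t²) · t³    [power of a power]
= (s⁻²⁴ · t²) · t³    [quotient of powers]
= s⁻²⁴·t⁵    [product of powers]

s⁻²⁴·t⁵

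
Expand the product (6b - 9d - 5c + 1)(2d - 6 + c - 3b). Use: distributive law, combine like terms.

(6b - 9d - 5c + 1)(2d - 6 + c - 3b)
= 12bd - 36b + 6bc - 18b^2 - 18d^2 + 54d - 9cd + 27bd - 10cd + 30c - 5c^2 + 15bc + 2d - 6 + c - 3b    [distributive law]
= 39bd - 39b + 21bc - 18b^2 - 18d^2 + 56d - 19cd + 31c - 5c^2 - 6    [combine like terms]

39bd - 39b + 21bc - 18b^2 - 18d^2 + 56d - 19cd + 31c - 5c^2 - 6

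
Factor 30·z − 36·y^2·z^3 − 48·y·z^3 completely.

6·z(5 − 6·y^2·z^2 − 8·y·z^2)

30·z − 36·y^2·z^3 − 48·y·z^3
= 6(5·z − 6·y^2·z^3 − 8·y·z^3)    [factor out 6]
= 6·z(5 − 6·y^2·z^2 − 8·y·z^2)    [factor out z]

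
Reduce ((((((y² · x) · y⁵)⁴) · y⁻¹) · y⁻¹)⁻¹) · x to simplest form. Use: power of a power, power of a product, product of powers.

((((((y² · x) · y⁵)⁴) · y⁻¹) · y⁻¹)⁻¹) · x
= ((((((y² · x) · y⁵)⁴) · y⁻¹)⁻¹) · ((y⁻¹)⁻¹)) · x    [power of a product]
= ((((((y² · x) · y⁵)⁴)⁻¹) · ((y⁻¹)⁻¹)) · ((y⁻¹)⁻¹)) · x    [power of a product]
= (((((y² · x) · y⁵)⁻⁴) · ((y⁻¹)⁻¹)) · ((y⁻¹)⁻¹)) · x    [power of a power]
= (((((y² · x)⁻⁴) · ((y⁵)⁻⁴)) · ((y⁻¹)⁻¹)) · ((y⁻¹)⁻¹)) · x    [power of a product]
= ((((((y²)⁻⁴) · (x⁻⁴)) · ((y⁵)⁻⁴)) · ((y⁻¹)⁻¹)) · ((y⁻¹)⁻¹)) · x    [power of a product]
= ((((y⁻⁸ · (x⁻⁴)) · ((y⁵)⁻⁴)) · ((y⁻¹)⁻¹)) · ((y⁻¹)⁻¹)) · x    [power of a power]
= ((((y⁻⁸ · x⁻⁴) · y⁻²⁰) · ((y⁻¹)⁻¹)) · ((y⁻¹)⁻¹)) · x    [power of a power]
= ((((y⁻⁸ · x⁻⁴) · y⁻²⁰) · y) · ((y⁻¹)⁻¹)) · x    [power of a power]
= ((((y⁻⁸ · x⁻⁴) · y⁻²⁰) · y) · y) · x    [power of a power]
= x⁻³y⁻²⁶    [product of powers]

x⁻³y⁻²⁶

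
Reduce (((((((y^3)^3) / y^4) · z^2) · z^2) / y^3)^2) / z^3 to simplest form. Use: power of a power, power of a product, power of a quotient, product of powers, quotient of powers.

(((((((y^3)^3) / y^4) · z^2) · z^2) / y^3)^2) / z^3
= (((((((y^3)^3) / y^4) · z^2) · z^2)^2) / ((y^3)^2)) / z^3    [power of a quotient]
= (((((((y^3)^3) / y^4) · z^2)^2) · ((z^2)^2)) / ((y^3)^2)) / z^3    [power of a product]
= (((((((y^3)^3) / y^4)^2) · ((z^2)^2)) · ((z^2)^2)) / ((y^3)^2)) / z^3    [power of a product]
= (((((((y^3)^3)^2) / ((y^4)^2)) · ((z^2)^2)) · ((z^2)^2)) / ((y^3)^2)) / z^3    [power of a quotient]
= ((((((y^3)^6) / ((y^4)^2)) · ((z^2)^2)) · ((z^2)^2)) / ((y^3)^2)) / z^3    [power of a power]
= ((((y^18 / ((y^4)^2)) · ((z^2)^2)) · ((z^2)^2)) / ((y^3)^2)) / z^3    [power of a power]
= ((((y^18 / y^8) · ((z^2)^2)) · ((z^2)^2)) / ((y^3)^2)) / z^3    [power of a power]
= (((y^10 · ((z^2)^2)) · ((z^2)^2)) / ((y^3)^2)) / z^3    [quotient of powers]
= (((y^10 · z^4) · ((z^2)^2)) / ((y^3)^2)) / z^3    [power of a power]
= (((y^10 · z^4) · z^4) / ((y^3)^2)) / z^3    [power of a power]
= (((y^10 · z^4) · z^4) / y^6) / z^3    [power of a power]
= y^4·z^5    [quotient of powers; product of powers]

y^4·z^5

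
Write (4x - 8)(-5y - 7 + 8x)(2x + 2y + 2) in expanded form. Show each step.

(4x - 8)(-5y - 7 + 8x)(2x + 2y + 2)
= (-20xy - 28x + 32x² + 40y + 56 - 64x)(2x + 2y + 2)    [distributive law]
= (-20xy - 92x + 32x² + 40y + 56)(2x + 2y + 2)    [combine like terms]
= -40x²y - 40xy² - 40xy - 184x² - 184xy - 184x + 64x³ + 64x²y + 64x² + 80xy + 80y² + 80y + 112x + 112y + 112    [distributive law]
= 24x²y - 40xy² - 144xy - 120x² - 72x + 64x³ + 80y² + 192y + 112    [combine like terms]

24x²y - 40xy² - 144xy - 120x² - 72x + 64x³ + 80y² + 192y + 112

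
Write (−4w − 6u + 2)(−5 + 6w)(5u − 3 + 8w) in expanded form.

508uw − 176w + 328w^2 − 408uw^2 − 192w^3 + 150u^2 − 140u − 180u^2w + 30

(−4w − 6u + 2)(−5 + 6w)(5u − 3 + 8w)
= (20w − 24w^2 + 30u − 36uw − 10 + 12w)(5u − 3 + 8w)    [distributive law]
= (32w − 24w^2 + 30u − 36uw − 10)(5u − 3 + 8w)    [combine like terms]
= 160uw − 96w + 256w^2 − 120uw^2 + 72w^2 − 192w^3 + 150u^2 − 90u + 240uw − 180u^2w + 108uw − 288uw^2 − 50u + 30 − 80w    [distributive law]
= 508uw − 176w + 328w^2 − 408uw^2 − 192w^3 + 150u^2 − 140u − 180u^2w + 30    [combine like terms]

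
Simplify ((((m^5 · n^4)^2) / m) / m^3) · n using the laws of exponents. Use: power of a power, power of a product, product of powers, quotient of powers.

((((m^5 · n^4)^2) / m) / m^3) · n
= (((((m^5)^2) · ((n^4)^2)) / m) / m^3) · n    [power of a product]
= (((m^10 · ((n^4)^2)) / m) / m^3) · n    [power of a power]
= (((m^10 · n^8) / m) / m^3) · n    [power of a power]
= m^6·n^9    [quotient of powers; product of powers]

m^6·n^9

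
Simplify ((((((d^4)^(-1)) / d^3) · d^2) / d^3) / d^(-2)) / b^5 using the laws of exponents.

((((((d^4)^(-1)) / d^3) · d^2) / d^3) / d^(-2)) / b^5
= ((((d^(-4) / d^3) · d^2) / d^3) / d^(-2)) / b^5    [power of a power]
= (((d^(-7) · d^2) / d^3) / d^(-2)) / b^5    [quotient of powers]
= ((d^(-5) / d^3) / d^(-2)) / b^5    [product of powers]
= (d^(-8) / d^(-2)) / b^5    [quotient of powers]
= d^(-6) / b^5    [quotient of powers]
= b^(-5)d^(-6)    [quotient of powers]

b^(-5)d^(-6)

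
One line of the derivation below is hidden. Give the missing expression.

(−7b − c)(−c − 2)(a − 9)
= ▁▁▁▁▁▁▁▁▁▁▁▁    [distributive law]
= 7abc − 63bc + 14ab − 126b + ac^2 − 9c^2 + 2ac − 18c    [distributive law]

Applying distributive law to the line above:

(7bc + 14b + c^2 + 2c)(a − 9)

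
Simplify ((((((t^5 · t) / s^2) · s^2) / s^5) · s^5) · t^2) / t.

((((((t^5 · t) / s^2) · s^2) / s^5) · s^5) · t^2) / t
= (((((t^6 / s^2) · s^2) / s^5) · s^5) · t^2) / t    [product of powers]
= t^7    [quotient of powers; product of powers]

t^7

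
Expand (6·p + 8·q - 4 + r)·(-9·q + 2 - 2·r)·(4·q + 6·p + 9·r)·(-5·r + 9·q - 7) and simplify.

-2916·p·q^2·r - 5832·p·q^3 + 7776·p·q^2 + 972·p^2·q·r - 2916·p^2·q^2 + 2916·p^2·q + 2340·p·q·r^2 + 4500·p·q·r - 2952·p·q + 144·p^2·r - 504·p^2 - 936·p·r + 360·p^2·r^2 + 600·p·r^3 - 5292·q^3·r - 2592·q^4 + 3888·q^3 + 1643·q^2·r^2 + 8768·q^2·r - 1744·q^2 - 99·q·r^2 - 4044·q·r + 1003·q·r^3 + 224·q + 336·p - 270·r^2 + 504·r - 324·r^3 + 90·r^4

(6·p + 8·q - 4 + r)·(-9·q + 2 - 2·r)·(4·q + 6·p + 9·r)·(-5·r + 9·q - 7)
= (-54·p·q + 12·p - 12·p·r - 72·q^2 + 16·q - 16·q·r + 36·q - 8 + 8·r - 9·q·r + 2·r - 2·r^2)·(4·q + 6·p + 9·r)·(-5·r + 9·q - 7)    [distributive law]
= (-54·p·q + 12·p - 12·p·r - 72·q^2 + 52·q - 25·q·r - 8 + 10·r - 2·r^2)·(4·q + 6·p + 9·r)·(-5·r + 9·q - 7)    [combine like terms]
= (-216·p·q^2 - 324·p^2·q - 486·p·q·r + 48·p·q + 72·p^2 + 108·p·r - 48·p·q·r - 72·p^2·r - 108·p·r^2 - 288·q^3 - 432·p·q^2 - 648·q^2·r + 208·q^2 + 312·p·q + 468·q·r - 100·q^2·r - 150·p·q·r - 225·q·r^2 - 32·q - 48·p - 72·r + 40·q·r + 60·p·r + 90·r^2 - 8·q·r^2 - 12·p·r^2 - 18·r^3)·(-5·r + 9·q - 7)    [distributive law]
= (-648·p·q^2 - 324·p^2·q - 684·p·q·r + 360·p·q + 72·p^2 + 168·p·r - 72·p^2·r - 120·p·r^2 - 288·q^3 - 748·q^2·r + 208·q^2 + 508·q·r - 233·q·r^2 - 32·q - 48·p - 72·r + 90·r^2 - 18·r^3)·(-5·r + 9·q - 7)    [combine like terms]
= 3240·p·q^2·r - 5832·p·q^3 + 4536·p·q^2 + 1620·p^2·q·r - 2916·p^2·q^2 + 2268·p^2·q + 3420·p·q·r^2 - 6156·p·q^2·r + 4788·p·q·r - 1800·p·q·r + 3240·p·q^2 - 2520·p·q - 360·p^2·r + 648·p^2·q - 504·p^2 - 840·p·r^2 + 1512·p·q·r - 1176·p·r + 360·p^2·r^2 - 648·p^2·q·r + 504·p^2·r + 600·p·r^3 - 1080·p·q·r^2 + 840·p·r^2 + 1440·q^3·r - 2592·q^4 + 2016·q^3 + 3740·q^2·r^2 - 6732·q^3·r + 5236·q^2·r - 1040·q^2·r + 1872·q^3 - 1456·q^2 - 2540·q·r^2 + 4572·q^2·r - 3556·q·r + 1165·q·r^3 - 2097·q^2·r^2 + 1631·q·r^2 + 160·q·r - 288·q^2 + 224·q + 240·p·r - 432·p·q + 336·p + 360·r^2 - 648·q·r + 504·r - 450·r^3 + 810·q·r^2 - 630·r^2 + 90·r^4 - 162·q·r^3 + 126·r^3    [distributive law]
= -2916·p·q^2·r - 5832·p·q^3 + 7776·p·q^2 + 972·p^2·q·r - 2916·p^2·q^2 + 2916·p^2·q + 2340·p·q·r^2 + 4500·p·q·r - 2952·p·q + 144·p^2·r - 504·p^2 - 936·p·r + 360·p^2·r^2 + 600·p·r^3 - 5292·q^3·r - 2592·q^4 + 3888·q^3 + 1643·q^2·r^2 + 8768·q^2·r - 1744·q^2 - 99·q·r^2 - 4044·q·r + 1003·q·r^3 + 224·q + 336·p - 270·r^2 + 504·r - 324·r^3 + 90·r^4    [combine like terms]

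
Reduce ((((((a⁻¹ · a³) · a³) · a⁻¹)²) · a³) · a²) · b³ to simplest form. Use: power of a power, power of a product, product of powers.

((((((a⁻¹ · a³) · a³) · a⁻¹)²) · a³) · a²) · b³
= ((((((a⁻¹ · a³) · a³)²) · ((a⁻¹)²)) · a³) · a²) · b³    [power of a product]
= ((((((a⁻¹ · a³)²) · ((a³)²)) · ((a⁻¹)²)) · a³) · a²) · b³    [power of a product]
= (((((((a⁻¹)²) · ((a³)²)) · ((a³)²)) · ((a⁻¹)²)) · a³) · a²) · b³    [power of a product]
= (((((a⁻² · ((a³)²)) · ((a³)²)) · ((a⁻¹)²)) · a³) · a²) · b³    [power of a power]
= (((((a⁻² · a⁶) · ((a³)²)) · ((a⁻¹)²)) · a³) · a²) · b³    [power of a power]
= ((((a⁴ · ((a³)²)) · ((a⁻¹)²)) · a³) · a²) · b³    [product of powers]
= ((((a⁴ · a⁶) · ((a⁻¹)²)) · a³) · a²) · b³    [power of a power]
= (((a¹⁰ · ((a⁻¹)²)) · a³) · a²) · b³    [product of powers]
= (((a¹⁰ · a⁻²) · a³) · a²) · b³    [power of a power]
= ((a⁸ · a³) · a²) · b³    [product of powers]
= (a¹¹ · a²) · b³    [product of powers]
= a¹³ · b³    [product of powers]
= a¹³b³    [rearrange]

a¹³b³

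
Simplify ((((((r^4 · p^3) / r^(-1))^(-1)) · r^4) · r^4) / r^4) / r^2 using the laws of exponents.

((((((r^4 · p^3) / r^(-1))^(-1)) · r^4) · r^4) / r^4) / r^2
= ((((((r^4 · p^3)^(-1)) / ((r^(-1))^(-1))) · r^4) · r^4) / r^4) / r^2    [power of a quotient]
= (((((((r^4)^(-1)) · ((p^3)^(-1))) / ((r^(-1))^(-1))) · r^4) · r^4) / r^4) / r^2    [power of a product]
= (((((r^(-4) · ((p^3)^(-1))) / ((r^(-1))^(-1))) · r^4) · r^4) / r^4) / r^2    [power of a power]
= (((((r^(-4) · p^(-3)) / ((r^(-1))^(-1))) · r^4) · r^4) / r^4) / r^2    [power of a power]
= (((((r^(-4) · p^(-3)) / r) · r^4) · r^4) / r^4) / r^2    [power of a power]
= p^(-3)r^(-3)    [quotient of powers; product of powers]

p^(-3)r^(-3)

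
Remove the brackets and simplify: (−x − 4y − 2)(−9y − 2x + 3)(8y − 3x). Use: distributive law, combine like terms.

(−x − 4y − 2)(−9y − 2x + 3)(8y − 3x)
= (9xy + 2x^2 − 3x + 36y^2 + 8xy − 12y + 18y + 4x − 6)(8y − 3x)    [distributive law]
= (17xy + 2x^2 + x + 36y^2 + 6y − 6)(8y − 3x)    [combine like terms]
= 136xy^2 − 51x^2y + 16x^2y − 6x^3 + 8xy − 3x^2 + 288y^3 − 108xy^2 + 48y^2 − 18xy − 48y + 18x    [distributive law]
= 28xy^2 − 35x^2y − 6x^3 − 10xy − 3x^2 + 288y^3 + 48y^2 − 48y + 18x    [combine like terms]

28xy^2 − 35x^2y − 6x^3 − 10xy − 3x^2 + 288y^3 + 48y^2 − 48y + 18x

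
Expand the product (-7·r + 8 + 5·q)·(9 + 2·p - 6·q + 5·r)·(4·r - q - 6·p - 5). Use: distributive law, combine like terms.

83·r^2 - 324·q·r + 272·p·r + 403·r + 154·p·r^2 - 348·p·q·r + 84·p^2·r + 303·q·r^2 - 187·q^2·r - 140·r^3 - 57·q - 512·p - 360 - 48·p·q - 96·p^2 + 153·q^2 + 170·p·q^2 - 60·p^2·q + 30·q^3

(-7·r + 8 + 5·q)·(9 + 2·p - 6·q + 5·r)·(4·r - q - 6·p - 5)
= (-63·r - 14·p·r + 42·q·r - 35·r^2 + 72 + 16·p - 48·q + 40·r + 45·q + 10·p·q - 30·q^2 + 25·q·r)·(4·r - q - 6·p - 5)    [distributive law]
= (-23·r - 14·p·r + 67·q·r - 35·r^2 + 72 + 16·p - 3·q + 10·p·q - 30·q^2)·(4·r - q - 6·p - 5)    [combine like terms]
= -92·r^2 + 23·q·r + 138·p·r + 115·r - 56·p·r^2 + 14·p·q·r + 84·p^2·r + 70·p·r + 268·q·r^2 - 67·q^2·r - 402·p·q·r - 335·q·r - 140·r^3 + 35·q·r^2 + 210·p·r^2 + 175·r^2 + 288·r - 72·q - 432·p - 360 + 64·p·r - 16·p·q - 96·p^2 - 80·p - 12·q·r + 3·q^2 + 18·p·q + 15·q + 40·p·q·r - 10·p·q^2 - 60·p^2·q - 50·p·q - 120·q^2·r + 30·q^3 + 180·p·q^2 + 150·q^2    [distributive law]
= 83·r^2 - 324·q·r + 272·p·r + 403·r + 154·p·r^2 - 348·p·q·r + 84·p^2·r + 303·q·r^2 - 187·q^2·r - 140·r^3 - 57·q - 512·p - 360 - 48·p·q - 96·p^2 + 153·q^2 + 170·p·q^2 - 60·p^2·q + 30·q^3    [combine like terms]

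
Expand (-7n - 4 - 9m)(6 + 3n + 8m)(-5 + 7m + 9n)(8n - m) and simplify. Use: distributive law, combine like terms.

432n² + 2042mn - 5515mn² - 1199m²n - 3048n³ - 6963mn³ - 8938m²n² - 1512n⁴ - 2803m³n + 960n - 120m - 262m² + 242m³ + 504m⁴

(-7n - 4 - 9m)(6 + 3n + 8m)(-5 + 7m + 9n)(8n - m)
= (-42n - 21n² - 56mn - 24 - 12n - 32m - 54m - 27mn - 72m²)(-5 + 7m + 9n)(8n - m)    [distributive law]
= (-54n - 21n² - 83mn - 24 - 86m - 72m²)(-5 + 7m + 9n)(8n - m)    [combine like terms]
= (270n - 378mn - 486n² + 105n² - 147mn² - 189n³ + 415mn - 581m²n - 747mn² + 120 - 168m - 216n + 430m - 602m² - 774mn + 360m² - 504m³ - 648m²n)(8n - m)    [distributive law]
= (54n - 737mn - 381n² - 894mn² - 189n³ - 1229m²n + 120 + 262m - 242m² - 504m³)(8n - m)    [combine like terms]
= 432n² - 54mn - 5896mn² + 737m²n - 3048n³ + 381mn² - 7152mn³ + 894m²n² - 1512n⁴ + 189mn³ - 9832m²n² + 1229m³n + 960n - 120m + 2096mn - 262m² - 1936m²n + 242m³ - 4032m³n + 504m⁴    [distributive law]
= 432n² + 2042mn - 5515mn² - 1199m²n - 3048n³ - 6963mn³ - 8938m²n² - 1512n⁴ - 2803m³n + 960n - 120m - 262m² + 242m³ + 504m⁴    [combine like terms]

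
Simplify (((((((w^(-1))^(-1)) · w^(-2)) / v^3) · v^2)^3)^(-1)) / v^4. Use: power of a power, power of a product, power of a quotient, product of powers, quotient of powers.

v^(-1)·w^3

(((((((w^(-1))^(-1)) · w^(-2)) / v^3) · v^2)^3)^(-1)) / v^4
= ((((((w^(-1))^(-1)) · w^(-2)) / v^3) · v^2)^(-3)) / v^4    [power of a power]
= ((((((w^(-1))^(-1)) · w^(-2)) / v^3)^(-3)) · ((v^2)^(-3))) / v^4    [power of a product]
= ((((((w^(-1))^(-1)) · w^(-2))^(-3)) / ((v^3)^(-3))) · ((v^2)^(-3))) / v^4    [power of a quotient]
= ((((((w^(-1))^(-1))^(-3)) · ((w^(-2))^(-3))) / ((v^3)^(-3))) · ((v^2)^(-3))) / v^4    [power of a product]
= (((((w^(-1))^3) · ((w^(-2))^(-3))) / ((v^3)^(-3))) · ((v^2)^(-3))) / v^4    [power of a power]
= (((w^(-3) · ((w^(-2))^(-3))) / ((v^3)^(-3))) · ((v^2)^(-3))) / v^4    [power of a power]
= (((w^(-3) · w^6) / ((v^3)^(-3))) · ((v^2)^(-3))) / v^4    [power of a power]
= ((w^3 / ((v^3)^(-3))) · ((v^2)^(-3))) / v^4    [product of powers]
= ((w^3 / v^(-9)) · ((v^2)^(-3))) / v^4    [power of a power]
= ((w^3 / v^(-9)) · v^(-6)) / v^4    [power of a power]
= v^(-1)·w^3    [quotient of powers; product of powers]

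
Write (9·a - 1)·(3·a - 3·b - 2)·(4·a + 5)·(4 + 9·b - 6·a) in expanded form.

(9·a - 1)·(3·a - 3·b - 2)·(4·a + 5)·(4 + 9·b - 6·a)
= (27·a² - 27·a·b - 18·a - 3·a + 3·b + 2)·(4·a + 5)·(4 + 9·b - 6·a)    [distributive law]
= (27·a² - 27·a·b - 21·a + 3·b + 2)·(4·a + 5)·(4 + 9·b - 6·a)    [combine like terms]
= (108·a³ + 135·a² - 108·a²·b - 135·a·b - 84·a² - 105·a + 12·a·b + 15·b + 8·a + 10)·(4 + 9·b - 6·a)    [distributive law]
= (108·a³ + 51·a² - 108·a²·b - 123·a·b - 97·a + 15·b + 10)·(4 + 9·b - 6·a)    [combine like terms]
= 432·a³ + 972·a³·b - 648·a⁴ + 204·a² + 459·a²·b - 306·a³ - 432·a²·b - 972·a²·b² + 648·a³·b - 492·a·b - 1107·a·b² + 738·a²·b - 388·a - 873·a·b + 582·a² + 60·b + 135·b² - 90·a·b + 40 + 90·b - 60·a    [distributive law]
= 126·a³ + 1620·a³·b - 648·a⁴ + 786·a² + 765·a²·b - 972·a²·b² - 1455·a·b - 1107·a·b² - 448·a + 150·b + 135·b² + 40    [combine like terms]

126·a³ + 1620·a³·b - 648·a⁴ + 786·a² + 765·a²·b - 972·a²·b² - 1455·a·b - 1107·a·b² - 448·a + 150·b + 135·b² + 40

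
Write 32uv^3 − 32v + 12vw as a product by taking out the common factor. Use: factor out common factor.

4v(8uv^2 − 8 + 3w)

32uv^3 − 32v + 12vw
= 4(8uv^3 − 8v + 3vw)    [factor out 4]
= 4v(8uv^2 − 8 + 3w)    [factor out v]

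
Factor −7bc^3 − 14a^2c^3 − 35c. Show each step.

7c(−bc^2 − 2a^2c^2 − 5)

−7bc^3 − 14a^2c^3 − 35c
= 7(−bc^3 − 2a^2c^3 − 5c)    [factor out 7]
= 7c(−bc^2 − 2a^2c^2 − 5)    [factor out c]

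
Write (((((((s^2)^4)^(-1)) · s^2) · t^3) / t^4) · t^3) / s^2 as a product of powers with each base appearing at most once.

(((((((s^2)^4)^(-1)) · s^2) · t^3) / t^4) · t^3) / s^2
= ((((((s^2)^(-4)) · s^2) · t^3) / t^4) · t^3) / s^2    [power of a power]
= ((((s^(-8) · s^2) · t^3) / t^4) · t^3) / s^2    [power of a power]
= (((s^(-6) · t^3) / t^4) · t^3) / s^2    [product of powers]
= s^(-8)t^2    [quotient of powers; product of powers]

s^(-8)t^2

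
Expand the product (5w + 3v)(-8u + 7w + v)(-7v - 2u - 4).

(5w + 3v)(-8u + 7w + v)(-7v - 2u - 4)
= (-40uw + 35w^2 + 5vw - 24uv + 21vw + 3v^2)(-7v - 2u - 4)    [distributive law]
= (-40uw + 35w^2 + 26vw - 24uv + 3v^2)(-7v - 2u - 4)    [combine like terms]
= 280uvw + 80u^2w + 160uw - 245vw^2 - 70uw^2 - 140w^2 - 182v^2w - 52uvw - 104vw + 168uv^2 + 48u^2v + 96uv - 21v^3 - 6uv^2 - 12v^2    [distributive law]
= 228uvw + 80u^2w + 160uw - 245vw^2 - 70uw^2 - 140w^2 - 182v^2w - 104vw + 162uv^2 + 48u^2v + 96uv - 21v^3 - 12v^2    [combine like terms]

228uvw + 80u^2w + 160uw - 245vw^2 - 70uw^2 - 140w^2 - 182v^2w - 104vw + 162uv^2 + 48u^2v + 96uv - 21v^3 - 12v^2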